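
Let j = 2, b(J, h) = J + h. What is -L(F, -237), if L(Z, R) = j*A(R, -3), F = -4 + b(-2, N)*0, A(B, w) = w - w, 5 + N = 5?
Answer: 0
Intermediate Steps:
N = 0 (N = -5 + 5 = 0)
A(B, w) = 0
F = -4 (F = -4 + (-2 + 0)*0 = -4 - 2*0 = -4 + 0 = -4)
L(Z, R) = 0 (L(Z, R) = 2*0 = 0)
-L(F, -237) = -1*0 = 0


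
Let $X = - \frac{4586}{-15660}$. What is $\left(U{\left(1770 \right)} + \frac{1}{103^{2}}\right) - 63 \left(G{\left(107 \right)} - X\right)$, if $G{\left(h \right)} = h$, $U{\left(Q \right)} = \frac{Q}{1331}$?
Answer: $- \frac{82569548673331}{12284903730} \approx -6721.2$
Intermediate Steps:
$U{\left(Q \right)} = \frac{Q}{1331}$ ($U{\left(Q \right)} = Q \frac{1}{1331} = \frac{Q}{1331}$)
$X = \frac{2293}{7830}$ ($X = \left(-4586\right) \left(- \frac{1}{15660}\right) = \frac{2293}{7830} \approx 0.29285$)
$\left(U{\left(1770 \right)} + \frac{1}{103^{2}}\right) - 63 \left(G{\left(107 \right)} - X\right) = \left(\frac{1}{1331} \cdot 1770 + \frac{1}{103^{2}}\right) - 63 \left(107 - \frac{2293}{7830}\right) = \left(\frac{1770}{1331} + \frac{1}{10609}\right) - 63 \left(107 - \frac{2293}{7830}\right) = \left(\frac{1770}{1331} + \frac{1}{10609}\right) - \frac{5848619}{870} = \frac{18779261}{14120579} - \frac{5848619}{870} = - \frac{82569548673331}{12284903730}$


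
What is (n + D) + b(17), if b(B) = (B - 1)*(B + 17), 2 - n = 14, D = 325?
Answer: 857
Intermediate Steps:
n = -12 (n = 2 - 1*14 = 2 - 14 = -12)
b(B) = (-1 + B)*(17 + B)
(n + D) + b(17) = (-12 + 325) + (-17 + 17² + 16*17) = 313 + (-17 + 289 + 272) = 313 + 544 = 857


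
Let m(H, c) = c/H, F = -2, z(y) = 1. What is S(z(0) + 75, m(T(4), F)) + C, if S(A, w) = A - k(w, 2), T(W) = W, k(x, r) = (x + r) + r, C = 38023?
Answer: 76191/2 ≈ 38096.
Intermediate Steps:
k(x, r) = x + 2*r (k(x, r) = (r + x) + r = x + 2*r)
S(A, w) = -4 + A - w (S(A, w) = A - (w + 2*2) = A - (w + 4) = A - (4 + w) = A + (-4 - w) = -4 + A - w)
S(z(0) + 75, m(T(4), F)) + C = (-4 + (1 + 75) - (-2)/4) + 38023 = (-4 + 76 - (-2)/4) + 38023 = (-4 + 76 - 1*(-1/2)) + 38023 = (-4 + 76 + 1/2) + 38023 = 145/2 + 38023 = 76191/2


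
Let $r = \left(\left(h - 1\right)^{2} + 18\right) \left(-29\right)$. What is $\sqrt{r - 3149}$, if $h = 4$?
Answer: $2 i \sqrt{983} \approx 62.706 i$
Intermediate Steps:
$r = -783$ ($r = \left(\left(4 - 1\right)^{2} + 18\right) \left(-29\right) = \left(3^{2} + 18\right) \left(-29\right) = \left(9 + 18\right) \left(-29\right) = 27 \left(-29\right) = -783$)
$\sqrt{r - 3149} = \sqrt{-783 - 3149} = \sqrt{-3932} = 2 i \sqrt{983}$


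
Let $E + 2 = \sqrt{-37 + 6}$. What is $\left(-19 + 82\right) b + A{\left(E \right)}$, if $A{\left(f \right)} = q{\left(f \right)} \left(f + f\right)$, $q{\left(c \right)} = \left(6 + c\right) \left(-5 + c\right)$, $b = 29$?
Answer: $2249 - 106 i \sqrt{31} \approx 2249.0 - 590.18 i$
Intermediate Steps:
$q{\left(c \right)} = \left(-5 + c\right) \left(6 + c\right)$
$E = -2 + i \sqrt{31}$ ($E = -2 + \sqrt{-37 + 6} = -2 + \sqrt{-31} = -2 + i \sqrt{31} \approx -2.0 + 5.5678 i$)
$A{\left(f \right)} = 2 f \left(-30 + f + f^{2}\right)$ ($A{\left(f \right)} = \left(-30 + f + f^{2}\right) \left(f + f\right) = \left(-30 + f + f^{2}\right) 2 f = 2 f \left(-30 + f + f^{2}\right)$)
$\left(-19 + 82\right) b + A{\left(E \right)} = \left(-19 + 82\right) 29 + 2 \left(-2 + i \sqrt{31}\right) \left(-30 - \left(2 - i \sqrt{31}\right) + \left(-2 + i \sqrt{31}\right)^{2}\right) = 63 \cdot 29 + 2 \left(-2 + i \sqrt{31}\right) \left(-32 + \left(-2 + i \sqrt{31}\right)^{2} + i \sqrt{31}\right) = 1827 + 2 \left(-2 + i \sqrt{31}\right) \left(-32 + \left(-2 + i \sqrt{31}\right)^{2} + i \sqrt{31}\right)$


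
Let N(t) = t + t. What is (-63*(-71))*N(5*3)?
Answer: 134190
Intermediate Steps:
N(t) = 2*t
(-63*(-71))*N(5*3) = (-63*(-71))*(2*(5*3)) = 4473*(2*15) = 4473*30 = 134190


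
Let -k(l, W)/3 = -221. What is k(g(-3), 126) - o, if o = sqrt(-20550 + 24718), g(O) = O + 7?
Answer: 663 - 2*sqrt(1042) ≈ 598.44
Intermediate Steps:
g(O) = 7 + O
k(l, W) = 663 (k(l, W) = -3*(-221) = 663)
o = 2*sqrt(1042) (o = sqrt(4168) = 2*sqrt(1042) ≈ 64.560)
k(g(-3), 126) - o = 663 - 2*sqrt(1042)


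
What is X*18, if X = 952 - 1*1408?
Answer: -8208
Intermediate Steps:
X = -456 (X = 952 - 1408 = -456)
X*18 = -456*18 = -8208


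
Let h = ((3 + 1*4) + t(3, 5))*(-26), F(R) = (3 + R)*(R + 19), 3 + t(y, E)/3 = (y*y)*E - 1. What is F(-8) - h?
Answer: 3325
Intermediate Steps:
t(y, E) = -12 + 3*E*y² (t(y, E) = -9 + 3*((y*y)*E - 1) = -9 + 3*(y²*E - 1) = -9 + 3*(E*y² - 1) = -9 + 3*(-1 + E*y²) = -9 + (-3 + 3*E*y²) = -12 + 3*E*y²)
F(R) = (3 + R)*(19 + R)
h = -3380 (h = ((3 + 1*4) + (-12 + 3*5*3²))*(-26) = ((3 + 4) + (-12 + 3*5*9))*(-26) = (7 + (-12 + 135))*(-26) = (7 + 123)*(-26) = 130*(-26) = -3380)
F(-8) - h = (57 + (-8)² + 22*(-8)) - 1*(-3380) = (57 + 64 - 176) + 3380 = -55 + 3380 = 3325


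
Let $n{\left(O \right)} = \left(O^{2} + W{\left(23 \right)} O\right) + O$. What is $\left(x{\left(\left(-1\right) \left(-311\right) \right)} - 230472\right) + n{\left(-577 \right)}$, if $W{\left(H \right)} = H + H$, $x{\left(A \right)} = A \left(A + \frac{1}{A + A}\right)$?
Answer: $\frac{344119}{2} \approx 1.7206 \cdot 10^{5}$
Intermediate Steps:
$x{\left(A \right)} = A \left(A + \frac{1}{2 A}\right)$
$W{\left(H \right)} = 2 H$
$n{\left(O \right)} = O^{2} + 47 O$ ($n{\left(O \right)} = \left(O^{2} + 2 \cdot 23 O\right) + O = \left(O^{2} + 46 O\right) + O = O^{2} + 47 O$)
$\left(x{\left(\left(-1\right) \left(-311\right) \right)} - 230472\right) + n{\left(-577 \right)} = \left(\left(\frac{1}{2} + \left(\left(-1\right) \left(-311\right)\right)^{2}\right) - 230472\right) - 577 \left(47 - 577\right) = \left(\left(\frac{1}{2} + 311^{2}\right) - 230472\right) - -305810 = \left(\left(\frac{1}{2} + 96721\right) - 230472\right) + 305810 = \left(\frac{193443}{2} - 230472\right) + 305810 = - \frac{267501}{2} + 305810 = \frac{344119}{2}$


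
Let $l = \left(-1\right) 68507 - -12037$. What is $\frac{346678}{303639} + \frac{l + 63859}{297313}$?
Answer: $\frac{105315464785}{90275822007} \approx 1.1666$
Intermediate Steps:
$l = -56470$ ($l = -68507 + 12037 = -56470$)
$\frac{346678}{303639} + \frac{l + 63859}{297313} = \frac{346678}{303639} + \frac{-56470 + 63859}{297313} = 346678 \cdot \frac{1}{303639} + 7389 \cdot \frac{1}{297313} = \frac{346678}{303639} + \frac{7389}{297313} = \frac{105315464785}{90275822007}$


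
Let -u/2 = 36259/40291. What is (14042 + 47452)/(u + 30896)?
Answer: 11160607/5607019 ≈ 1.9905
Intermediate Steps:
u = -72518/40291 ≈ -1.7999
(14042 + 47452)/(u + 30896) = (14042 + 47452)/(-72518/40291 + 30896) = 61494/(1244758218/40291) = 61494*(40291/1244758218) = 11160607/5607019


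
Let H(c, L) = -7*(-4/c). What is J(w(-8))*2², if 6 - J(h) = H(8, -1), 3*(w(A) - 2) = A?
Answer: 10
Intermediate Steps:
w(A) = 2 + A/3
H(c, L) = 28/c (H(c, L) = -7*(-4/c) = -(-28)/c = 28/c)
J(h) = 5/2 (J(h) = 6 - 28/8 = 6 - 1*7/2 = 6 - 7/2 = 5/2)
J(w(-8))*2² = (5/2)*2² = (5/2)*4 = 10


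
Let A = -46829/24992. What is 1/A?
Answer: -24992/46829 ≈ -0.53369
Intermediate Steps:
A = -46829/24992 (A = -46829*1/24992 = -46829/24992 ≈ -1.8738)
1/A = 1/(-46829/24992) = -24992/46829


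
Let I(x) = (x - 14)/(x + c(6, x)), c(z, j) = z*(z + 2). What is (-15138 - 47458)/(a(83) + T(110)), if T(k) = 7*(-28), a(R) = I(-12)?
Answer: 1126728/3541 ≈ 318.19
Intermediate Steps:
c(z, j) = z*(2 + z)
I(x) = (-14 + x)/(48 + x) (I(x) = (x - 14)/(x + 6*(2 + 6)) = (-14 + x)/(x + 6*8) = (-14 + x)/(x + 48) = (-14 + x)/(48 + x))
a(R) = -13/18 (a(R) = (-14 - 12)/(48 - 12) = -26/36 = (1/36)*(-26) = -13/18)
T(k) = -196
(-15138 - 47458)/(a(83) + T(110)) = (-15138 - 47458)/(-13/18 - 196) = -62596/(-3541/18) = -62596*(-18/3541) = 1126728/3541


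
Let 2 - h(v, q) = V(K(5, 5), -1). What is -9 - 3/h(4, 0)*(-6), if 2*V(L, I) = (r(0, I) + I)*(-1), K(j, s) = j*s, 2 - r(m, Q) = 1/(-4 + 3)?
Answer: -3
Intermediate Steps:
r(m, Q) = 3 (r(m, Q) = 2 - 1/(-4 + 3) = 2 - 1/(-1) = 2 - 1*(-1) = 2 + 1 = 3)
V(L, I) = -3/2 - I/2 (V(L, I) = ((3 + I)*(-1))/2 = (-3 - I)/2 = -3/2 - I/2)
h(v, q) = 3 (h(v, q) = 2 - (-3/2 - 1/2*(-1)) = 2 - (-3/2 + 1/2) = 2 - 1*(-1) = 2 + 1 = 3)
-9 - 3/h(4, 0)*(-6) = -9 - 3/3*(-6) = -9 - 3*1/3*(-6) = -9 - 1*(-6) = -9 + 6 = -3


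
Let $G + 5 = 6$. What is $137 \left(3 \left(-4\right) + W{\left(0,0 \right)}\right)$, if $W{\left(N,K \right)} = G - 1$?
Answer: $-1644$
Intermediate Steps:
$G = 1$ ($G = -5 + 6 = 1$)
$W{\left(N,K \right)} = 0$ ($W{\left(N,K \right)} = 1 - 1 = 0$)
$137 \left(3 \left(-4\right) + W{\left(0,0 \right)}\right) = 137 \left(3 \left(-4\right) + 0\right) = 137 \left(-12 + 0\right) = 137 \left(-12\right) = -1644$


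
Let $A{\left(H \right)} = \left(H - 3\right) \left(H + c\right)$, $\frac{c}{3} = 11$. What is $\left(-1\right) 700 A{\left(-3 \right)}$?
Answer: $126000$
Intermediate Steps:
$c = 33$ ($c = 3 \cdot 11 = 33$)
$A{\left(H \right)} = \left(-3 + H\right) \left(33 + H\right)$ ($A{\left(H \right)} = \left(H - 3\right) \left(H + 33\right) = \left(-3 + H\right) \left(33 + H\right)$)
$\left(-1\right) 700 A{\left(-3 \right)} = \left(-1\right) 700 \left(-99 + \left(-3\right)^{2} + 30 \left(-3\right)\right) = - 700 \left(-99 + 9 - 90\right) = \left(-700\right) \left(-180\right) = 126000$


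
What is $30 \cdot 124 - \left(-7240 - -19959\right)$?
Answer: $-8999$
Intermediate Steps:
$30 \cdot 124 - \left(-7240 - -19959\right) = 3720 - \left(-7240 + 19959\right) = 3720 - 12719 = -8999$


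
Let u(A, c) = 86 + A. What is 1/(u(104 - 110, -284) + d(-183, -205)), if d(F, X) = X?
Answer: -1/125 ≈ -0.0080000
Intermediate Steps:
1/(u(104 - 110, -284) + d(-183, -205)) = 1/((86 + (104 - 110)) - 205) = 1/((86 - 6) - 205) = 1/(80 - 205) = 1/(-125) = -1/125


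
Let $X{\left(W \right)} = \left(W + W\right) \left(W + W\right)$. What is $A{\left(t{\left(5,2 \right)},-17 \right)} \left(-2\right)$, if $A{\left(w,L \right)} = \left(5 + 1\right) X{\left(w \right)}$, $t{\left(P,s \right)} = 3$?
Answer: $-432$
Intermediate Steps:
$X{\left(W \right)} = 4 W^{2}$ ($X{\left(W \right)} = 2 W 2 W = 4 W^{2}$)
$A{\left(w,L \right)} = 24 w^{2}$ ($A{\left(w,L \right)} = \left(5 + 1\right) 4 w^{2} = 6 \cdot 4 w^{2} = 24 w^{2}$)
$A{\left(t{\left(5,2 \right)},-17 \right)} \left(-2\right) = 24 \cdot 3^{2} \left(-2\right) = 24 \cdot 9 \left(-2\right) = 216 \left(-2\right) = -432$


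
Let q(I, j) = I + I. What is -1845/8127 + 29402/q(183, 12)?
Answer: 24112/301 ≈ 80.106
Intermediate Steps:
q(I, j) = 2*I
-1845/8127 + 29402/q(183, 12) = -1845/8127 + 29402/((2*183)) = -1845*1/8127 + 29402/366 = -205/903 + 29402*(1/366) = -205/903 + 241/3 = 24112/301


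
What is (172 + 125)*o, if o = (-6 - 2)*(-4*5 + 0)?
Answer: 47520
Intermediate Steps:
o = 160 (o = -8*(-20 + 0) = -8*(-20) = 160)
(172 + 125)*o = (172 + 125)*160 = 297*160 = 47520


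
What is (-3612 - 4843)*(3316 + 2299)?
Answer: -47474825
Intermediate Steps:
(-3612 - 4843)*(3316 + 2299) = -8455*5615 = -47474825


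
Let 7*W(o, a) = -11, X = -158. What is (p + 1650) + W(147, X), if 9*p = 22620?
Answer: 87397/21 ≈ 4161.8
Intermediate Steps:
p = 7540/3 (p = (⅑)*22620 = 7540/3 ≈ 2513.3)
W(o, a) = -11/7 (W(o, a) = (⅐)*(-11) = -11/7)
(p + 1650) + W(147, X) = (7540/3 + 1650) - 11/7 = 12490/3 - 11/7 = 87397/21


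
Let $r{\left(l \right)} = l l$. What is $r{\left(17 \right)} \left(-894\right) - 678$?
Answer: $-259044$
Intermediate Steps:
$r{\left(l \right)} = l^{2}$
$r{\left(17 \right)} \left(-894\right) - 678 = 17^{2} \left(-894\right) - 678 = 289 \left(-894\right) - 678 = -258366 - 678 = -259044$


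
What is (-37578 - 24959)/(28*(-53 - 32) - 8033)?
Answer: 62537/10413 ≈ 6.0057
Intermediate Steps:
(-37578 - 24959)/(28*(-53 - 32) - 8033) = -62537/(28*(-85) - 8033) = -62537/(-2380 - 8033) = -62537/(-10413) = -62537*(-1/10413) = 62537/10413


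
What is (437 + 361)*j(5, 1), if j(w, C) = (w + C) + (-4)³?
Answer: -46284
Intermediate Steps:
j(w, C) = -64 + C + w (j(w, C) = (C + w) - 64 = -64 + C + w)
(437 + 361)*j(5, 1) = (437 + 361)*(-64 + 1 + 5) = 798*(-58) = -46284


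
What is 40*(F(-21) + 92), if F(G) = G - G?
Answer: 3680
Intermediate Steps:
F(G) = 0
40*(F(-21) + 92) = 40*(0 + 92) = 40*92 = 3680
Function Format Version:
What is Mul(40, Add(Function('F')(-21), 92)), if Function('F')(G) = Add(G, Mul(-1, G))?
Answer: 3680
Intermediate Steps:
Function('F')(G) = 0
Mul(40, Add(Function('F')(-21), 92)) = Mul(40, Add(0, 92)) = Mul(40, 92) = 3680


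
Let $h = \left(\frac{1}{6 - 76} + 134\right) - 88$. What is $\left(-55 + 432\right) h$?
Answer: $\frac{1213563}{70} \approx 17337.0$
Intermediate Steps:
$h = \frac{3219}{70}$ ($h = \left(\frac{1}{-70} + 134\right) - 88 = \left(- \frac{1}{70} + 134\right) - 88 = \frac{9379}{70} - 88 = \frac{3219}{70} \approx 45.986$)
$\left(-55 + 432\right) h = \left(-55 + 432\right) \frac{3219}{70} = 377 \cdot \frac{3219}{70} = \frac{1213563}{70}$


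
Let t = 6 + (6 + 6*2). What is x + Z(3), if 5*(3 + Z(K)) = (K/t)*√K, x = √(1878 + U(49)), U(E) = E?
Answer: -3 + √1927 + √3/40 ≈ 40.941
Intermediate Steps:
t = 24 (t = 6 + (6 + 12) = 6 + 18 = 24)
x = √1927 (x = √(1878 + 49) = √1927 ≈ 43.898)
Z(K) = -3 + K^(3/2)/120 (Z(K) = -3 + ((K/24)*√K)/5 = -3 + (K^(3/2)/24)/5 = -3 + K^(3/2)/120)
x + Z(3) = √1927 + (-3 + 3^(3/2)/120) = √1927 + (-3 + (3*√3)/120) = √1927 + (-3 + √3/40) = -3 + √1927 + √3/40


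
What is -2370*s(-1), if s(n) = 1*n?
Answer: 2370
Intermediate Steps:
s(n) = n
-2370*s(-1) = -2370*(-1) = 2370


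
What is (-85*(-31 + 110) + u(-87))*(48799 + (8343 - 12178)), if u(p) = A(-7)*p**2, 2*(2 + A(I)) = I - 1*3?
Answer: -2684260872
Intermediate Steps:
A(I) = -7/2 + I/2 (A(I) = -2 + (I - 1*3)/2 = -2 + (I - 3)/2 = -2 + (-3 + I)/2 = -2 + (-3/2 + I/2) = -7/2 + I/2)
u(p) = -7*p**2 (u(p) = (-7/2 + (1/2)*(-7))*p**2 = (-7/2 - 7/2)*p**2 = -7*p**2)
(-85*(-31 + 110) + u(-87))*(48799 + (8343 - 12178)) = (-85*(-31 + 110) - 7*(-87)**2)*(48799 + (8343 - 12178)) = (-85*79 - 7*7569)*(48799 - 3835) = (-6715 - 52983)*44964 = -59698*44964 = -2684260872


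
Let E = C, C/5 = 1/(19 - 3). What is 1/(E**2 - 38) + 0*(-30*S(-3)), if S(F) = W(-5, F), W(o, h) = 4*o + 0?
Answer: -256/9703 ≈ -0.026384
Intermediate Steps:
C = 5/16 (C = 5/(19 - 3) = 5/16 ≈ 0.31250)
W(o, h) = 4*o
S(F) = -20 (S(F) = 4*(-5) = -20)
E = 5/16 ≈ 0.31250
1/(E**2 - 38) + 0*(-30*S(-3)) = 1/((5/16)**2 - 38) + 0*(-30*(-20)) = 1/(25/256 - 38) + 0*600 = 1/(-9703/256) + 0 = -256/9703 + 0 = -256/9703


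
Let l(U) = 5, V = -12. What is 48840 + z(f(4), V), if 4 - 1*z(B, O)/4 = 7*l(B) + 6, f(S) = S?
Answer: 48692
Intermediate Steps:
z(B, O) = -148 (z(B, O) = 16 - 4*(7*5 + 6) = 16 - 4*(35 + 6) = 16 - 4*41 = 16 - 164 = -148)
48840 + z(f(4), V) = 48840 - 148 = 48692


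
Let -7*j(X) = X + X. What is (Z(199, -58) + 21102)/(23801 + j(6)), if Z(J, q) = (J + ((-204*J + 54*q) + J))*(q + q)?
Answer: 35331674/166595 ≈ 212.08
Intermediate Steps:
j(X) = -2*X/7 (j(X) = -(X + X)/7 = -2*X/7)
Z(J, q) = 2*q*(-202*J + 54*q) (Z(J, q) = (J + (-203*J + 54*q))*(2*q) = (-202*J + 54*q)*(2*q) = 2*q*(-202*J + 54*q))
(Z(199, -58) + 21102)/(23801 + j(6)) = (4*(-58)*(-101*199 + 27*(-58)) + 21102)/(23801 - 2/7*6) = (4*(-58)*(-20099 - 1566) + 21102)/(23801 - 12/7) = (4*(-58)*(-21665) + 21102)/(166595/7) = (5026280 + 21102)*(7/166595) = 5047382*(7/166595) = 35331674/166595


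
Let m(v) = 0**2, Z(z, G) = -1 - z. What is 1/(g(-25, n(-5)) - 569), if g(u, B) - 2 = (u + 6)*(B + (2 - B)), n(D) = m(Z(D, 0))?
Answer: -1/605 ≈ -0.0016529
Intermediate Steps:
m(v) = 0
n(D) = 0
g(u, B) = 14 + 2*u (g(u, B) = 2 + (u + 6)*(B + (2 - B)) = 2 + (6 + u)*2 = 2 + (12 + 2*u) = 14 + 2*u)
1/(g(-25, n(-5)) - 569) = 1/((14 + 2*(-25)) - 569) = 1/((14 - 50) - 569) = 1/(-36 - 569) = 1/(-605) = -1/605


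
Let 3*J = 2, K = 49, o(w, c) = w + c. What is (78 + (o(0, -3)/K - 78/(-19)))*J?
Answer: 50922/931 ≈ 54.696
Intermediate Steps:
o(w, c) = c + w
J = ⅔ (J = (⅓)*2 = ⅔ ≈ 0.66667)
(78 + (o(0, -3)/K - 78/(-19)))*J = (78 + ((-3 + 0)/49 - 78/(-19)))*(⅔) = (78 + (-3*1/49 - 78*(-1/19)))*(⅔) = (78 + (-3/49 + 78/19))*(⅔) = (78 + 3765/931)*(⅔) = (76383/931)*(⅔) = 50922/931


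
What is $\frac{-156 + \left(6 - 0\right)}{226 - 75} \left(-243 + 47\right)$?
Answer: $\frac{29400}{151} \approx 194.7$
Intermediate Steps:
$\frac{-156 + \left(6 - 0\right)}{226 - 75} \left(-243 + 47\right) = \frac{-156 + \left(6 + 0\right)}{151} \left(-196\right) = \left(-156 + 6\right) \frac{1}{151} \left(-196\right) = \left(-150\right) \frac{1}{151} \left(-196\right) = \left(- \frac{150}{151}\right) \left(-196\right) = \frac{29400}{151}$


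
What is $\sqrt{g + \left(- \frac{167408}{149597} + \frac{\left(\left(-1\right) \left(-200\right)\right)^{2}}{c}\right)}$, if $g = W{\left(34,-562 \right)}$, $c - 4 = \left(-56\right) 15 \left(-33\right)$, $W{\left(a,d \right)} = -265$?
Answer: $\frac{i \sqrt{5807062314921805129}}{148122401} \approx 16.269 i$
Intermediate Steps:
$c = 27724$ ($c = 4 + \left(-56\right) 15 \left(-33\right) = 4 - -27720 = 4 + 27720 = 27724$)
$g = -265$
$\sqrt{g + \left(- \frac{167408}{149597} + \frac{\left(\left(-1\right) \left(-200\right)\right)^{2}}{c}\right)} = \sqrt{-265 - \left(\frac{167408}{149597} - \frac{\left(\left(-1\right) \left(-200\right)\right)^{2}}{27724}\right)} = \sqrt{-265 - \left(\frac{167408}{149597} - 200^{2} \cdot \frac{1}{27724}\right)} = \sqrt{-265 + \left(- \frac{167408}{149597} + 40000 \cdot \frac{1}{27724}\right)} = \sqrt{-265 + \left(- \frac{167408}{149597} + \frac{10000}{6931}\right)} = \sqrt{-265 + \frac{335665152}{1036856807}} = \sqrt{- \frac{274431388703}{1036856807}} = \frac{i \sqrt{5807062314921805129}}{148122401}$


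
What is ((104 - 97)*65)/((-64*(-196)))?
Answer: 65/1792 ≈ 0.036272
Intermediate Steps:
((104 - 97)*65)/((-64*(-196))) = (7*65)/12544 = 455*(1/12544) = 65/1792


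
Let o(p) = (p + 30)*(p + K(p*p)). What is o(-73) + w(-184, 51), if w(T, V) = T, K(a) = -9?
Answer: 3342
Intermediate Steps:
o(p) = (-9 + p)*(30 + p) (o(p) = (p + 30)*(p - 9) = (30 + p)*(-9 + p) = (-9 + p)*(30 + p))
o(-73) + w(-184, 51) = (-270 + (-73)**2 + 21*(-73)) - 184 = (-270 + 5329 - 1533) - 184 = 3526 - 184 = 3342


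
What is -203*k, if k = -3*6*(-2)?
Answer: -7308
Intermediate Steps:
k = 36 (k = -18*(-2) = 36)
-203*k = -203*36 = -7308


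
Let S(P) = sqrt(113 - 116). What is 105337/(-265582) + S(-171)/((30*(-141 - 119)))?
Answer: -105337/265582 - I*sqrt(3)/7800 ≈ -0.39663 - 0.00022206*I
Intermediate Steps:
S(P) = I*sqrt(3) (S(P) = sqrt(-3) = I*sqrt(3))
105337/(-265582) + S(-171)/((30*(-141 - 119))) = 105337/(-265582) + (I*sqrt(3))/((30*(-141 - 119))) = 105337*(-1/265582) + (I*sqrt(3))/((30*(-260))) = -105337/265582 + (I*sqrt(3))/(-7800) = -105337/265582 + (I*sqrt(3))*(-1/7800) = -105337/265582 - I*sqrt(3)/7800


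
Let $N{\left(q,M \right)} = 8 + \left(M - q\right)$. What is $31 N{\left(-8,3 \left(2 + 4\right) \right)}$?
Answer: $1054$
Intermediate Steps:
$N{\left(q,M \right)} = 8 + M - q$
$31 N{\left(-8,3 \left(2 + 4\right) \right)} = 31 \left(8 + 3 \left(2 + 4\right) - -8\right) = 31 \left(8 + 3 \cdot 6 + 8\right) = 31 \left(8 + 18 + 8\right) = 31 \cdot 34 = 1054$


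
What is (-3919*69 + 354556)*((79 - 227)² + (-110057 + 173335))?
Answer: 7167639390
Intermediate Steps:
(-3919*69 + 354556)*((79 - 227)² + (-110057 + 173335)) = (-270411 + 354556)*((-148)² + 63278) = 84145*(21904 + 63278) = 84145*85182 = 7167639390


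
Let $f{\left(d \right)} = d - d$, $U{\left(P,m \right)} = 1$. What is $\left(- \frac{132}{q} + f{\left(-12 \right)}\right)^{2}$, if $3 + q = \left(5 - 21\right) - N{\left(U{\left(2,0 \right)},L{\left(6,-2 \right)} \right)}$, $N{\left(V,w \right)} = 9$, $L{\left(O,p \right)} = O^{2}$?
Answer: $\frac{1089}{49} \approx 22.224$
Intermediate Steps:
$f{\left(d \right)} = 0$
$q = -28$ ($q = -3 + \left(\left(5 - 21\right) - 9\right) = -3 - 25 = -28$)
$\left(- \frac{132}{q} + f{\left(-12 \right)}\right)^{2} = \left(- \frac{132}{-28} + 0\right)^{2} = \left(\left(-132\right) \left(- \frac{1}{28}\right) + 0\right)^{2} = \left(\frac{33}{7} + 0\right)^{2} = \left(\frac{33}{7}\right)^{2} = \frac{1089}{49}$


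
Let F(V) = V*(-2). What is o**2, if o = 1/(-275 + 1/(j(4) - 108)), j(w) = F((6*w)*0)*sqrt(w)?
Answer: 11664/882149401 ≈ 1.3222e-5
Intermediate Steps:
F(V) = -2*V
j(w) = 0 (j(w) = (-2*6*w*0)*sqrt(w) = (-2*0)*sqrt(w) = 0*sqrt(w) = 0)
o = -108/29701 (o = 1/(-275 + 1/(0 - 108)) = 1/(-275 + 1/(-108)) = 1/(-275 - 1/108) = 1/(-29701/108) = -108/29701 ≈ -0.0036362)
o**2 = (-108/29701)**2 = 11664/882149401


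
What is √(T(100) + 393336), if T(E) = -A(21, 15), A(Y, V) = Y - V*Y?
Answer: √393630 ≈ 627.40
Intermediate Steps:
A(Y, V) = Y - V*Y
T(E) = 294 (T(E) = -21*(1 - 1*15) = -21*(1 - 15) = -21*(-14) = -1*(-294) = 294)
√(T(100) + 393336) = √(294 + 393336) = √393630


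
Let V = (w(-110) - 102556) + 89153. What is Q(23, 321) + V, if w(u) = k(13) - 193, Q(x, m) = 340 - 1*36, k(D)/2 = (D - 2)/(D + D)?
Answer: -172785/13 ≈ -13291.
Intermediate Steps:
k(D) = (-2 + D)/D (k(D) = 2*((D - 2)/(D + D)) = 2*((-2 + D)/((2*D))) = 2*((-2 + D)*(1/(2*D))) = 2*((-2 + D)/(2*D)) = (-2 + D)/D)
Q(x, m) = 304 (Q(x, m) = 340 - 36 = 304)
w(u) = -2498/13 (w(u) = (-2 + 13)/13 - 193 = (1/13)*11 - 193 = 11/13 - 193 = -2498/13)
V = -176737/13 (V = (-2498/13 - 102556) + 89153 = -1335726/13 + 89153 = -176737/13 ≈ -13595.)
Q(23, 321) + V = 304 - 176737/13 = -172785/13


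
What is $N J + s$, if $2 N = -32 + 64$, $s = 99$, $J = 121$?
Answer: $2035$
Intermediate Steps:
$N = 16$ ($N = \frac{-32 + 64}{2} = \frac{1}{2} \cdot 32 = 16$)
$N J + s = 16 \cdot 121 + 99 = 1936 + 99 = 2035$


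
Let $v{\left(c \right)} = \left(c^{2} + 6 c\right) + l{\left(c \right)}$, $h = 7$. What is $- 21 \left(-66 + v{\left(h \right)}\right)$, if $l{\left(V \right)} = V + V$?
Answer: $-819$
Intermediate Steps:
$l{\left(V \right)} = 2 V$
$v{\left(c \right)} = c^{2} + 8 c$ ($v{\left(c \right)} = \left(c^{2} + 6 c\right) + 2 c = c^{2} + 8 c$)
$- 21 \left(-66 + v{\left(h \right)}\right) = - 21 \left(-66 + 7 \left(8 + 7\right)\right) = - 21 \left(-66 + 7 \cdot 15\right) = - 21 \left(-66 + 105\right) = \left(-21\right) 39 = -819$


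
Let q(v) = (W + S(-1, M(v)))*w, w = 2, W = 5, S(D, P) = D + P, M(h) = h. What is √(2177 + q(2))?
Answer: √2189 ≈ 46.787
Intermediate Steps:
q(v) = 8 + 2*v (q(v) = (5 + (-1 + v))*2 = (4 + v)*2 = 8 + 2*v)
√(2177 + q(2)) = √(2177 + (8 + 2*2)) = √(2177 + (8 + 4)) = √(2177 + 12) = √2189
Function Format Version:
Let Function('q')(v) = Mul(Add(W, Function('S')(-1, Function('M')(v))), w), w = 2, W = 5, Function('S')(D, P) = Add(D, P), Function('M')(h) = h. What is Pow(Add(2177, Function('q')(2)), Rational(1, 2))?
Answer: Pow(2189, Rational(1, 2)) ≈ 46.787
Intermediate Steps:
Function('q')(v) = Add(8, Mul(2, v)) (Function('q')(v) = Mul(Add(5, Add(-1, v)), 2) = Mul(Add(4, v), 2) = Add(8, Mul(2, v)))
Pow(Add(2177, Function('q')(2)), Rational(1, 2)) = Pow(Add(2177, Add(8, Mul(2, 2))), Rational(1, 2)) = Pow(Add(2177, Add(8, 4)), Rational(1, 2)) = Pow(Add(2177, 12), Rational(1, 2)) = Pow(2189, Rational(1, 2))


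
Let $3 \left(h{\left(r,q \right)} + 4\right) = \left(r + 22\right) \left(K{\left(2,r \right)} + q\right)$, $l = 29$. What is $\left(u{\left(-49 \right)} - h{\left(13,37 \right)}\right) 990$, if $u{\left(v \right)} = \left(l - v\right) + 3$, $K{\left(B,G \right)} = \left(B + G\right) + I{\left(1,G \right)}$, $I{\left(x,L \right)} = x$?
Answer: $-528000$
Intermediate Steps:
$K{\left(B,G \right)} = 1 + B + G$ ($K{\left(B,G \right)} = \left(B + G\right) + 1 = 1 + B + G$)
$u{\left(v \right)} = 32 - v$ ($u{\left(v \right)} = \left(29 - v\right) + 3 = 32 - v$)
$h{\left(r,q \right)} = -4 + \frac{\left(22 + r\right) \left(3 + q + r\right)}{3}$ ($h{\left(r,q \right)} = -4 + \frac{\left(r + 22\right) \left(\left(1 + 2 + r\right) + q\right)}{3} = -4 + \frac{\left(22 + r\right) \left(\left(3 + r\right) + q\right)}{3} = -4 + \frac{\left(22 + r\right) \left(3 + q + r\right)}{3}$)
$\left(u{\left(-49 \right)} - h{\left(13,37 \right)}\right) 990 = \left(\left(32 - -49\right) - \left(18 + \frac{13^{2}}{3} + \frac{22}{3} \cdot 37 + \frac{25}{3} \cdot 13 + \frac{1}{3} \cdot 37 \cdot 13\right)\right) 990 = \left(\left(32 + 49\right) - \left(18 + \frac{1}{3} \cdot 169 + \frac{814}{3} + \frac{325}{3} + \frac{481}{3}\right)\right) 990 = \left(81 - \left(18 + \frac{169}{3} + \frac{814}{3} + \frac{325}{3} + \frac{481}{3}\right)\right) 990 = \left(81 - \frac{1843}{3}\right) 990 = \left(- \frac{1600}{3}\right) 990 = -528000$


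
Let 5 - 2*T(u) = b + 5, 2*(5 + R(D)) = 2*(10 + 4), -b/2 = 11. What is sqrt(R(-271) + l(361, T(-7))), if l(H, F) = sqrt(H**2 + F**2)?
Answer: sqrt(9 + sqrt(130442)) ≈ 19.240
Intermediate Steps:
b = -22 (b = -2*11 = -22)
R(D) = 9 (R(D) = -5 + (2*(10 + 4))/2 = -5 + (2*14)/2 = -5 + (1/2)*28 = -5 + 14 = 9)
T(u) = 11 (T(u) = 5/2 - (-22 + 5)/2 = 5/2 - 1/2*(-17) = 5/2 + 17/2 = 11)
l(H, F) = sqrt(F**2 + H**2)
sqrt(R(-271) + l(361, T(-7))) = sqrt(9 + sqrt(11**2 + 361**2)) = sqrt(9 + sqrt(121 + 130321)) = sqrt(9 + sqrt(130442))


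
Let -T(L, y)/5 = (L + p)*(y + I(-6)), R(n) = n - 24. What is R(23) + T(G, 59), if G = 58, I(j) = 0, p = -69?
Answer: 3244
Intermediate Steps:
R(n) = -24 + n
T(L, y) = -5*y*(-69 + L) (T(L, y) = -5*(L - 69)*(y + 0) = -5*(-69 + L)*y = -5*y*(-69 + L))
R(23) + T(G, 59) = (-24 + 23) + 5*59*(69 - 1*58) = -1 + 5*59*(69 - 58) = -1 + 5*59*11 = -1 + 3245 = 3244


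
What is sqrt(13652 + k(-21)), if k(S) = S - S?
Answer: 2*sqrt(3413) ≈ 116.84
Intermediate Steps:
k(S) = 0
sqrt(13652 + k(-21)) = sqrt(13652 + 0) = sqrt(13652) = 2*sqrt(3413)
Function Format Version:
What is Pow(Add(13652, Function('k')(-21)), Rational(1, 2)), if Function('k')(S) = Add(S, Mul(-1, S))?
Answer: Mul(2, Pow(3413, Rational(1, 2))) ≈ 116.84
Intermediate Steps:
Function('k')(S) = 0
Pow(Add(13652, Function('k')(-21)), Rational(1, 2)) = Pow(Add(13652, 0), Rational(1, 2)) = Pow(13652, Rational(1, 2)) = Mul(2, Pow(3413, Rational(1, 2)))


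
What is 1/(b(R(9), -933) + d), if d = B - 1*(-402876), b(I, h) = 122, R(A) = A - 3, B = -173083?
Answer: 1/229915 ≈ 4.3494e-6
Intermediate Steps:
R(A) = -3 + A
d = 229793 (d = -173083 - 1*(-402876) = -173083 + 402876 = 229793)
1/(b(R(9), -933) + d) = 1/(122 + 229793) = 1/229915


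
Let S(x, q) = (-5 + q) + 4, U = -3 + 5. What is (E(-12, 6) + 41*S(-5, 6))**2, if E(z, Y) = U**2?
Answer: 43681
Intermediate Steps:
U = 2
S(x, q) = -1 + q
E(z, Y) = 4 (E(z, Y) = 2**2 = 4)
(E(-12, 6) + 41*S(-5, 6))**2 = (4 + 41*(-1 + 6))**2 = (4 + 41*5)**2 = (4 + 205)**2 = 209**2 = 43681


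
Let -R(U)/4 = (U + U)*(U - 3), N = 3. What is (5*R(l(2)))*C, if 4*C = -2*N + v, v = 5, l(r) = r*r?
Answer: 40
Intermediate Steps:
l(r) = r**2
C = -1/4 (C = (-2*3 + 5)/4 = (-6 + 5)/4 = (1/4)*(-1) = -1/4 ≈ -0.25000)
R(U) = -8*U*(-3 + U) (R(U) = -4*(U + U)*(U - 3) = -4*2*U*(-3 + U) = -8*U*(-3 + U))
(5*R(l(2)))*C = (5*(8*2**2*(3 - 1*2**2)))*(-1/4) = (5*(8*4*(3 - 1*4)))*(-1/4) = (5*(8*4*(3 - 4)))*(-1/4) = (5*(8*4*(-1)))*(-1/4) = (5*(-32))*(-1/4) = -160*(-1/4) = 40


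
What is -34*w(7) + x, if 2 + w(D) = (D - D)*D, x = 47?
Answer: 115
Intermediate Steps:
w(D) = -2 (w(D) = -2 + (D - D)*D = -2 + 0*D = -2 + 0 = -2)
-34*w(7) + x = -34*(-2) + 47 = 68 + 47 = 115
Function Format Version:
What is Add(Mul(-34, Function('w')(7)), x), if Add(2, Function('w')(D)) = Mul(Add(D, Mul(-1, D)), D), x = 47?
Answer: 115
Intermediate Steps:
Function('w')(D) = -2 (Function('w')(D) = Add(-2, Mul(Add(D, Mul(-1, D)), D)) = Add(-2, Mul(0, D)) = Add(-2, 0) = -2)
Add(Mul(-34, Function('w')(7)), x) = Add(Mul(-34, -2), 47) = Add(68, 47) = 115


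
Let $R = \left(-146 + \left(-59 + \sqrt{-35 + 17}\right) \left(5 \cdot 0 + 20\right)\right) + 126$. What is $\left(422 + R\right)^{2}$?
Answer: $598084 - 93360 i \sqrt{2} \approx 5.9808 \cdot 10^{5} - 1.3203 \cdot 10^{5} i$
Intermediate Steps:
$R = -1200 + 60 i \sqrt{2}$ ($R = \left(-146 + \left(-59 + \sqrt{-18}\right) \left(0 + 20\right)\right) + 126 = \left(-146 + \left(-59 + 3 i \sqrt{2}\right) 20\right) + 126 = \left(-146 - \left(1180 - 60 i \sqrt{2}\right)\right) + 126 = \left(-1326 + 60 i \sqrt{2}\right) + 126 = -1200 + 60 i \sqrt{2} \approx -1200.0 + 84.853 i$)
$\left(422 + R\right)^{2} = \left(422 - \left(1200 - 60 i \sqrt{2}\right)\right)^{2} = \left(-778 + 60 i \sqrt{2}\right)^{2}$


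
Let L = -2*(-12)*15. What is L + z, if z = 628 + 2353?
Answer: 3341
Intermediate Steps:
z = 2981
L = 360 (L = 24*15 = 360)
L + z = 360 + 2981 = 3341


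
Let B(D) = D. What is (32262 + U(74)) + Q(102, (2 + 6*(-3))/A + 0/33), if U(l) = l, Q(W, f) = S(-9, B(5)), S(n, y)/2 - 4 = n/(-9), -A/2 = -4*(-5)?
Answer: 32346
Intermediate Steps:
A = -40 (A = -(-8)*(-5) = -2*20 = -40)
S(n, y) = 8 - 2*n/9 (S(n, y) = 8 + 2*(n/(-9)) = 8 + 2*(n*(-⅑)) = 8 + 2*(-n/9) = 8 - 2*n/9)
Q(W, f) = 10 (Q(W, f) = 8 - 2/9*(-9) = 8 + 2 = 10)
(32262 + U(74)) + Q(102, (2 + 6*(-3))/A + 0/33) = (32262 + 74) + 10 = 32336 + 10 = 32346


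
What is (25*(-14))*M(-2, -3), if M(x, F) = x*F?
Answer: -2100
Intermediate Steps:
M(x, F) = F*x
(25*(-14))*M(-2, -3) = (25*(-14))*(-3*(-2)) = -350*6 = -2100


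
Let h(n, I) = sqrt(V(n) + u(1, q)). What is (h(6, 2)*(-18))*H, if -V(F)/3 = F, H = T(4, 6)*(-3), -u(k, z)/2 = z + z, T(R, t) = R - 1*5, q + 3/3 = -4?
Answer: -54*sqrt(2) ≈ -76.368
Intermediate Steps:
q = -5 (q = -1 - 4 = -5)
T(R, t) = -5 + R (T(R, t) = R - 5 = -5 + R)
u(k, z) = -4*z (u(k, z) = -2*(z + z) = -4*z)
H = 3 (H = (-5 + 4)*(-3) = -1*(-3) = 3)
V(F) = -3*F
h(n, I) = sqrt(20 - 3*n) (h(n, I) = sqrt(-3*n - 4*(-5)) = sqrt(-3*n + 20) = sqrt(20 - 3*n))
(h(6, 2)*(-18))*H = (sqrt(20 - 3*6)*(-18))*3 = (sqrt(20 - 18)*(-18))*3 = (sqrt(2)*(-18))*3 = -18*sqrt(2)*3 = -54*sqrt(2)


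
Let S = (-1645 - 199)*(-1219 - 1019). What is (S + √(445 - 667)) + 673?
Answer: 4127545 + I*√222 ≈ 4.1275e+6 + 14.9*I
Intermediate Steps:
S = 4126872 (S = -1844*(-2238) = 4126872)
(S + √(445 - 667)) + 673 = (4126872 + √(445 - 667)) + 673 = (4126872 + √(-222)) + 673 = (4126872 + I*√222) + 673 = 4127545 + I*√222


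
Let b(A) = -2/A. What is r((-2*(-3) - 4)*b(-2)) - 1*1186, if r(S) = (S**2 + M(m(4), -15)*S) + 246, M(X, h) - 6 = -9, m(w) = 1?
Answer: -942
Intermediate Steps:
M(X, h) = -3 (M(X, h) = 6 - 9 = -3)
r(S) = 246 + S**2 - 3*S (r(S) = (S**2 - 3*S) + 246 = 246 + S**2 - 3*S)
r((-2*(-3) - 4)*b(-2)) - 1*1186 = (246 + ((-2*(-3) - 4)*(-2/(-2)))**2 - 3*(-2*(-3) - 4)*(-2/(-2))) - 1*1186 = (246 + ((6 - 4)*(-2*(-1/2)))**2 - 3*(6 - 4)*(-2*(-1/2))) - 1186 = (246 + (2*1)**2 - 6) - 1186 = (246 + 2**2 - 3*2) - 1186 = (246 + 4 - 6) - 1186 = 244 - 1186 = -942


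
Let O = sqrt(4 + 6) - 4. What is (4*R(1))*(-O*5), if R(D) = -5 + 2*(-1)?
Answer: -560 + 140*sqrt(10) ≈ -117.28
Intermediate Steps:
R(D) = -7 (R(D) = -5 - 2 = -7)
O = -4 + sqrt(10) (O = sqrt(10) - 4 = -4 + sqrt(10) ≈ -0.83772)
(4*R(1))*(-O*5) = (4*(-7))*(-(-4 + sqrt(10))*5) = -28*(4 - sqrt(10))*5 = -28*(20 - 5*sqrt(10)) = -560 + 140*sqrt(10)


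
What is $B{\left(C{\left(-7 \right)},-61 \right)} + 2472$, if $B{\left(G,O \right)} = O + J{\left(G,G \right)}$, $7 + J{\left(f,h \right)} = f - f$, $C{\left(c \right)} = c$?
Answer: $2404$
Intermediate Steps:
$J{\left(f,h \right)} = -7$ ($J{\left(f,h \right)} = -7 + \left(f - f\right) = -7 + 0 = -7$)
$B{\left(G,O \right)} = -7 + O$ ($B{\left(G,O \right)} = O - 7 = -7 + O$)
$B{\left(C{\left(-7 \right)},-61 \right)} + 2472 = \left(-7 - 61\right) + 2472 = -68 + 2472 = 2404$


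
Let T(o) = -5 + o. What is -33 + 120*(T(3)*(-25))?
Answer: 5967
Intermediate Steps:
-33 + 120*(T(3)*(-25)) = -33 + 120*((-5 + 3)*(-25)) = -33 + 120*(-2*(-25)) = -33 + 120*50 = -33 + 6000 = 5967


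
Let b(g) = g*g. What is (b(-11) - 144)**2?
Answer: 529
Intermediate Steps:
b(g) = g**2
(b(-11) - 144)**2 = ((-11)**2 - 144)**2 = (121 - 144)**2 = (-23)**2 = 529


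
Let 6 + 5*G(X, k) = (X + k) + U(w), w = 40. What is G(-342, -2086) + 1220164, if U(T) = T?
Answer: 6098426/5 ≈ 1.2197e+6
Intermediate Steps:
G(X, k) = 34/5 + X/5 + k/5 (G(X, k) = -6/5 + ((X + k) + 40)/5 = -6/5 + (40 + X + k)/5 = -6/5 + (8 + X/5 + k/5) = 34/5 + X/5 + k/5)
G(-342, -2086) + 1220164 = (34/5 + (⅕)*(-342) + (⅕)*(-2086)) + 1220164 = (34/5 - 342/5 - 2086/5) + 1220164 = -2394/5 + 1220164 = 6098426/5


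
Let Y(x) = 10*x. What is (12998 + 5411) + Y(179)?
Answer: 20199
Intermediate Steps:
(12998 + 5411) + Y(179) = (12998 + 5411) + 10*179 = 18409 + 1790 = 20199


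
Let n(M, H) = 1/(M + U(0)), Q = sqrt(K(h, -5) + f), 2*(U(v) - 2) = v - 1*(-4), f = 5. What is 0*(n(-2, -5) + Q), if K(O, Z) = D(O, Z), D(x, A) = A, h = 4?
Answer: 0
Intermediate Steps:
U(v) = 4 + v/2 (U(v) = 2 + (v - 1*(-4))/2 = 2 + (v + 4)/2 = 2 + (4 + v)/2 = 2 + (2 + v/2) = 4 + v/2)
K(O, Z) = Z
Q = 0 (Q = sqrt(-5 + 5) = sqrt(0) = 0)
n(M, H) = 1/(4 + M) (n(M, H) = 1/(M + (4 + (1/2)*0)) = 1/(M + (4 + 0)) = 1/(M + 4) = 1/(4 + M))
0*(n(-2, -5) + Q) = 0*(1/(4 - 2) + 0) = 0*(1/2 + 0) = 0*(1/2) = 0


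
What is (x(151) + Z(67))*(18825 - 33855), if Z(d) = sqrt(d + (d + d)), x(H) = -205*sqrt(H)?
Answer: -15030*sqrt(201) + 3081150*sqrt(151) ≈ 3.7649e+7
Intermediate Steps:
Z(d) = sqrt(3)*sqrt(d) (Z(d) = sqrt(d + 2*d) = sqrt(3*d) = sqrt(3)*sqrt(d))
(x(151) + Z(67))*(18825 - 33855) = (-205*sqrt(151) + sqrt(3)*sqrt(67))*(18825 - 33855) = (-205*sqrt(151) + sqrt(201))*(-15030) = (sqrt(201) - 205*sqrt(151))*(-15030) = -15030*sqrt(201) + 3081150*sqrt(151)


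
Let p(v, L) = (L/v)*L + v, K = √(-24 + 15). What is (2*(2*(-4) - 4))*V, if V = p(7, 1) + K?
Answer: -1200/7 - 72*I ≈ -171.43 - 72.0*I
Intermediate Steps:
K = 3*I (K = √(-9) = 3*I ≈ 3.0*I)
p(v, L) = v + L²/v (p(v, L) = L²/v + v = v + L²/v)
V = 50/7 + 3*I (V = (7 + 1²/7) + 3*I = (7 + 1*(⅐)) + 3*I = (7 + ⅐) + 3*I = 50/7 + 3*I ≈ 7.1429 + 3.0*I)
(2*(2*(-4) - 4))*V = (2*(2*(-4) - 4))*(50/7 + 3*I) = (2*(-8 - 4))*(50/7 + 3*I) = (2*(-12))*(50/7 + 3*I) = -24*(50/7 + 3*I) = -1200/7 - 72*I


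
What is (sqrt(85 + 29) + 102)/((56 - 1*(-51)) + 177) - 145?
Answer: -20539/142 + sqrt(114)/284 ≈ -144.60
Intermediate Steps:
(sqrt(85 + 29) + 102)/((56 - 1*(-51)) + 177) - 145 = (sqrt(114) + 102)/((56 + 51) + 177) - 145 = (102 + sqrt(114))/(107 + 177) - 145 = (102 + sqrt(114))/284 - 145 = (102 + sqrt(114))*(1/284) - 145 = (51/142 + sqrt(114)/284) - 145 = -20539/142 + sqrt(114)/284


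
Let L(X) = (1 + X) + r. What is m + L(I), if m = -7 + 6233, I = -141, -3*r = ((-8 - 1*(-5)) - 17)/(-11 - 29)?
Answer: 36515/6 ≈ 6085.8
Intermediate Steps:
r = -⅙ (r = -((-8 - 1*(-5)) - 17)/(3*(-11 - 29)) = -((-8 + 5) - 17)/(3*(-40)) = -(-3 - 17)*(-1)/(3*40) = -(-20)*(-1)/(3*40) = -⅓*½ = -⅙ ≈ -0.16667)
L(X) = ⅚ + X (L(X) = (1 + X) - ⅙ = ⅚ + X)
m = 6226
m + L(I) = 6226 + (⅚ - 141) = 6226 - 841/6 = 36515/6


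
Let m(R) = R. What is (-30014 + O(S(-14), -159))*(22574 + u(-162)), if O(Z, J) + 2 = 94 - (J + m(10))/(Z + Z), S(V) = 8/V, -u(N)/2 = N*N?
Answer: 3595946983/4 ≈ 8.9899e+8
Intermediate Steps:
u(N) = -2*N² (u(N) = -2*N*N = -2*N²)
O(Z, J) = 92 - (10 + J)/(2*Z) (O(Z, J) = -2 + (94 - (J + 10)/(Z + Z)) = -2 + (94 - (10 + J)/(2*Z)) = 92 - (10 + J)/(2*Z))
(-30014 + O(S(-14), -159))*(22574 + u(-162)) = (-30014 + (-10 - 1*(-159) + 184*(8/(-14)))/(2*((8/(-14)))))*(22574 - 2*(-162)²) = (-30014 + (-10 + 159 + 184*(8*(-1/14)))/(2*((8*(-1/14)))))*(22574 - 2*26244) = (-30014 + (-10 + 159 + 184*(-4/7))/(2*(-4/7)))*(22574 - 52488) = (-30014 + (½)*(-7/4)*(-10 + 159 - 736/7))*(-29914) = (-30014 + (½)*(-7/4)*(307/7))*(-29914) = (-30014 - 307/8)*(-29914) = -240419/8*(-29914) = 3595946983/4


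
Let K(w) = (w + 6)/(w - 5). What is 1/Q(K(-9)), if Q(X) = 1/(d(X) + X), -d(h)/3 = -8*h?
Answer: 75/14 ≈ 5.3571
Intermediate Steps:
d(h) = 24*h (d(h) = -(-24)*h = 24*h)
K(w) = (6 + w)/(-5 + w)
Q(X) = 1/(25*X) (Q(X) = 1/(24*X + X) = 1/(25*X))
1/Q(K(-9)) = 1/(1/(25*(((6 - 9)/(-5 - 9))))) = 1/(1/(25*((-3/(-14))))) = 1/(1/(25*((-1/14*(-3))))) = 1/(1/(25*(3/14))) = 1/((1/25)*(14/3)) = 1/(14/75) = 75/14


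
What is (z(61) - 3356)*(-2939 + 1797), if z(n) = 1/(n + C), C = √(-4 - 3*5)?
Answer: 7166837409/1870 + 571*I*√19/1870 ≈ 3.8325e+6 + 1.331*I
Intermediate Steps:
C = I*√19 (C = √(-4 - 15) = √(-19) = I*√19 ≈ 4.3589*I)
z(n) = 1/(n + I*√19)
(z(61) - 3356)*(-2939 + 1797) = (1/(61 + I*√19) - 3356)*(-2939 + 1797) = (-3356 + 1/(61 + I*√19))*(-1142) = 3832552 - 1142/(61 + I*√19)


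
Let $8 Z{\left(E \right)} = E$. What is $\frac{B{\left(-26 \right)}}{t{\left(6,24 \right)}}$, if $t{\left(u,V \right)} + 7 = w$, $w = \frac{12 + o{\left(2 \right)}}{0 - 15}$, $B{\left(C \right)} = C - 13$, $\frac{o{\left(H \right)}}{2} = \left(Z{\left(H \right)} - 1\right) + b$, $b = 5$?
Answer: $\frac{1170}{251} \approx 4.6614$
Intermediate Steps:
$Z{\left(E \right)} = \frac{E}{8}$
$o{\left(H \right)} = 8 + \frac{H}{4}$ ($o{\left(H \right)} = 2 \left(\left(\frac{H}{8} - 1\right) + 5\right) = 2 \left(\left(-1 + \frac{H}{8}\right) + 5\right) = 2 \left(4 + \frac{H}{8}\right) = 8 + \frac{H}{4}$)
$B{\left(C \right)} = -13 + C$ ($B{\left(C \right)} = C - 13 = -13 + C$)
$w = - \frac{41}{30}$ ($w = \frac{12 + \left(8 + \frac{1}{4} \cdot 2\right)}{0 - 15} = \frac{12 + \left(8 + \frac{1}{2}\right)}{-15} = \left(12 + \frac{17}{2}\right) \left(- \frac{1}{15}\right) = \frac{41}{2} \left(- \frac{1}{15}\right) = - \frac{41}{30} \approx -1.3667$)
$t{\left(u,V \right)} = - \frac{251}{30}$ ($t{\left(u,V \right)} = -7 - \frac{41}{30} = - \frac{251}{30}$)
$\frac{B{\left(-26 \right)}}{t{\left(6,24 \right)}} = \frac{-13 - 26}{- \frac{251}{30}} = \left(-39\right) \left(- \frac{30}{251}\right) = \frac{1170}{251}$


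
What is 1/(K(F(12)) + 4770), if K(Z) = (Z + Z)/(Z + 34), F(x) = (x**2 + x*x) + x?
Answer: 167/796890 ≈ 0.00020956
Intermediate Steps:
F(x) = x + 2*x**2 (F(x) = (x**2 + x**2) + x = 2*x**2 + x = x + 2*x**2)
K(Z) = 2*Z/(34 + Z) (K(Z) = (2*Z)/(34 + Z) = 2*Z/(34 + Z))
1/(K(F(12)) + 4770) = 1/(2*(12*(1 + 2*12))/(34 + 12*(1 + 2*12)) + 4770) = 1/(2*(12*(1 + 24))/(34 + 12*(1 + 24)) + 4770) = 1/(2*(12*25)/(34 + 12*25) + 4770) = 1/(2*300/(34 + 300) + 4770) = 1/(2*300/334 + 4770) = 1/(2*300*(1/334) + 4770) = 1/(300/167 + 4770) = 1/(796890/167) = 167/796890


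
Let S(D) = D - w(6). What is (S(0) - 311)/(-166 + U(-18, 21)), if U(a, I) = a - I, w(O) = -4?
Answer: 307/205 ≈ 1.4976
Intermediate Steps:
S(D) = 4 + D (S(D) = D - 1*(-4) = D + 4 = 4 + D)
(S(0) - 311)/(-166 + U(-18, 21)) = ((4 + 0) - 311)/(-166 + (-18 - 1*21)) = (4 - 311)/(-166 + (-18 - 21)) = -307/(-166 - 39) = -307/(-205) = -307*(-1/205) = 307/205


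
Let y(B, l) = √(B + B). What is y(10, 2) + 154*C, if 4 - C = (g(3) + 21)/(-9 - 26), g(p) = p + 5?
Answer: 3718/5 + 2*√5 ≈ 748.07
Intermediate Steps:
g(p) = 5 + p
C = 169/35 (C = 4 - ((5 + 3) + 21)/(-9 - 26) = 4 - (8 + 21)/(-35) = 4 - 29*(-1)/35 = 4 - 1*(-29/35) = 4 + 29/35 = 169/35 ≈ 4.8286)
y(B, l) = √2*√B (y(B, l) = √(2*B) = √2*√B)
y(10, 2) + 154*C = √2*√10 + 154*(169/35) = 2*√5 + 3718/5 = 3718/5 + 2*√5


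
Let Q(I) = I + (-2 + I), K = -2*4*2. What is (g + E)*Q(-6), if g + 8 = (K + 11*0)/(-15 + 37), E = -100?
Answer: 16744/11 ≈ 1522.2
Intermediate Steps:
K = -16 (K = -8*2 = -16)
g = -96/11 (g = -8 + (-16 + 11*0)/(-15 + 37) = -8 + (-16 + 0)/22 = -8 - 16*1/22 = -8 - 8/11 = -96/11 ≈ -8.7273)
Q(I) = -2 + 2*I
(g + E)*Q(-6) = (-96/11 - 100)*(-2 + 2*(-6)) = -1196*(-2 - 12)/11 = -1196/11*(-14) = 16744/11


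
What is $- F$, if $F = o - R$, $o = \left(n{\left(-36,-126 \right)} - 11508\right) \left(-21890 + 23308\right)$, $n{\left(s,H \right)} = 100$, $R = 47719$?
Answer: $16224263$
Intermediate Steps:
$o = -16176544$ ($o = \left(100 - 11508\right) \left(-21890 + 23308\right) = \left(-11408\right) 1418 = -16176544$)
$F = -16224263$ ($F = -16176544 - 47719 = -16224263$)
$- F = \left(-1\right) \left(-16224263\right) = 16224263$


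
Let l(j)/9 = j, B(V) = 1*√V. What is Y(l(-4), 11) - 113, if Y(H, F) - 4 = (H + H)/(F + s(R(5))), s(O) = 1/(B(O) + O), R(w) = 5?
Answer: -292079/2531 - 72*√5/2531 ≈ -115.46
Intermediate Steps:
B(V) = √V
l(j) = 9*j
s(O) = 1/(O + √O) (s(O) = 1/(√O + O) = 1/(O + √O))
Y(H, F) = 4 + 2*H/(F + 1/(5 + √5)) (Y(H, F) = 4 + (H + H)/(F + 1/(5 + √5)) = 4 + (2*H)/(F + 1/(5 + √5)) = 4 + 2*H/(F + 1/(5 + √5)))
Y(l(-4), 11) - 113 = 2*(2 + (5 + √5)*(9*(-4) + 2*11))/(1 + 11*(5 + √5)) - 113 = 2*(2 + (5 + √5)*(-36 + 22))/(1 + (55 + 11*√5)) - 113 = 2*(2 + (5 + √5)*(-14))/(56 + 11*√5) - 113 = 2*(2 + (-70 - 14*√5))/(56 + 11*√5) - 113 = 2*(-68 - 14*√5)/(56 + 11*√5) - 113 = -113 + 2*(-68 - 14*√5)/(56 + 11*√5)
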